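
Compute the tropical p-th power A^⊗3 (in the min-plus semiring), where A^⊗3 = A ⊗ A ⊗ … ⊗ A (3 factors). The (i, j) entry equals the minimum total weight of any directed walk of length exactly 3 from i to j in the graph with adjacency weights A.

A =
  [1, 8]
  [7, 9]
A^⊗3 =
  [3, 10]
  [9, 16]

Each entry (A^⊗3)_ij equals the minimum over all length-3 walks i = v_0 → v_1 → … → v_3 = j of Σ_t A[v_t][v_{t+1}]. For example, for (i, j) = (0, 1) we minimise over 4 possible intermediate vertex sequences; the minimum is 10, attained along the walk 0 → 0 → 0 → 1.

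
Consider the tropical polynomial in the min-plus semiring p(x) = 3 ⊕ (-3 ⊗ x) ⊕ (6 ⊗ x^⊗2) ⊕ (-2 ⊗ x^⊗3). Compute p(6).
p(6) = 3

A tropical monomial a ⊗ x^⊗i evaluates to a + i · x. Evaluating each term at x = 6:
  Term 0 contributes 3 + 0 · 6 = 3
  Term 1 contributes -3 + 1 · 6 = 3
  Term 2 contributes 6 + 2 · 6 = 18
  Term 3 contributes -2 + 3 · 6 = 16
p(6) = ⊕ of these = min[3, 3, 18, 16] = 3.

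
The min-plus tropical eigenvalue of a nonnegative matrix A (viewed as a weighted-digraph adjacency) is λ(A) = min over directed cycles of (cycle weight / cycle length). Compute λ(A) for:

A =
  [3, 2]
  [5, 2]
λ(A) = 2

Enumerate directed cycles and compute their means (weight / length). Sample:
  cycle 0 → 0: weight = 3, length = 1, mean = 3/1 ≈ 3.000
  cycle 1 → 1: weight = 2, length = 1, mean = 2/1 ≈ 2.000
  cycle 0 → 1 → 0: weight = 7, length = 2, mean = 7/2 ≈ 3.500
  cycle 1 → 0 → 1: weight = 7, length = 2, mean = 7/2 ≈ 3.500
Minimum mean = 2.000, attained e.g. along the cycle 1 → 1 with weight 2 and length 1. So λ(A) = 2/1 = 2.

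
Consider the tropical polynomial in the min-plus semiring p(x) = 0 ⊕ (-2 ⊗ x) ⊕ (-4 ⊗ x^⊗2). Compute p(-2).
p(-2) = -8

A tropical monomial a ⊗ x^⊗i evaluates to a + i · x. Evaluating each term at x = -2:
  Term 0 contributes 0 + 0 · -2 = 0
  Term 1 contributes -2 + 1 · -2 = -4
  Term 2 contributes -4 + 2 · -2 = -8
p(-2) = ⊕ of these = min[0, -4, -8] = -8.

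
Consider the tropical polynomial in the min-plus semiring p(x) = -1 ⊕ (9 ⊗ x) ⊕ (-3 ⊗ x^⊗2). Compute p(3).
p(3) = -1

A tropical monomial a ⊗ x^⊗i evaluates to a + i · x. Evaluating each term at x = 3:
  Term 0 contributes -1 + 0 · 3 = -1
  Term 1 contributes 9 + 1 · 3 = 12
  Term 2 contributes -3 + 2 · 3 = 3
p(3) = ⊕ of these = min[-1, 12, 3] = -1.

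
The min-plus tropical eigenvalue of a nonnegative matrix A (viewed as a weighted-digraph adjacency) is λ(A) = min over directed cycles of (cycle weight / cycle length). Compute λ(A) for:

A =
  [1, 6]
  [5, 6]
λ(A) = 1

Enumerate directed cycles and compute their means (weight / length). Sample:
  cycle 0 → 0: weight = 1, length = 1, mean = 1/1 ≈ 1.000
  cycle 1 → 1: weight = 6, length = 1, mean = 6/1 ≈ 6.000
  cycle 0 → 1 → 0: weight = 11, length = 2, mean = 11/2 ≈ 5.500
  cycle 1 → 0 → 1: weight = 11, length = 2, mean = 11/2 ≈ 5.500
Minimum mean = 1.000, attained e.g. along the cycle 0 → 0 with weight 1 and length 1. So λ(A) = 1/1 = 1.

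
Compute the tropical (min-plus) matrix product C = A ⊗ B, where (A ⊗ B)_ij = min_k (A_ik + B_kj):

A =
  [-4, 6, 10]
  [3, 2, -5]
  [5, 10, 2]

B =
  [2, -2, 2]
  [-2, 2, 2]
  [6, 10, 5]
A ⊗ B =
  [-2, -6, -2]
  [0, 1, 0]
  [7, 3, 7]

Apply the min-plus product entry-by-entry:
  C[0][0] = min over k of (A[0][0] + B[0][0] = -4 + 2 = -2, A[0][1] + B[1][0] = 6 + -2 = 4, A[0][2] + B[2][0] = 10 + 6 = 16) = -2 (attained at k = 0)
  C[0][1] = min over k of (A[0][0] + B[0][1] = -4 + -2 = -6, A[0][1] + B[1][1] = 6 + 2 = 8, A[0][2] + B[2][1] = 10 + 10 = 20) = -6 (attained at k = 0)
  C[0][2] = min over k of (A[0][0] + B[0][2] = -4 + 2 = -2, A[0][1] + B[1][2] = 6 + 2 = 8, A[0][2] + B[2][2] = 10 + 5 = 15) = -2 (attained at k = 0)
  C[1][0] = min over k of (A[1][0] + B[0][0] = 3 + 2 = 5, A[1][1] + B[1][0] = 2 + -2 = 0, A[1][2] + B[2][0] = -5 + 6 = 1) = 0 (attained at k = 1)
  C[1][1] = min over k of (A[1][0] + B[0][1] = 3 + -2 = 1, A[1][1] + B[1][1] = 2 + 2 = 4, A[1][2] + B[2][1] = -5 + 10 = 5) = 1 (attained at k = 0)
  C[1][2] = min over k of (A[1][0] + B[0][2] = 3 + 2 = 5, A[1][1] + B[1][2] = 2 + 2 = 4, A[1][2] + B[2][2] = -5 + 5 = 0) = 0 (attained at k = 2)
  C[2][0] = min over k of (A[2][0] + B[0][0] = 5 + 2 = 7, A[2][1] + B[1][0] = 10 + -2 = 8, A[2][2] + B[2][0] = 2 + 6 = 8) = 7 (attained at k = 0)
  C[2][1] = min over k of (A[2][0] + B[0][1] = 5 + -2 = 3, A[2][1] + B[1][1] = 10 + 2 = 12, A[2][2] + B[2][1] = 2 + 10 = 12) = 3 (attained at k = 0)
  C[2][2] = min over k of (A[2][0] + B[0][2] = 5 + 2 = 7, A[2][1] + B[1][2] = 10 + 2 = 12, A[2][2] + B[2][2] = 2 + 5 = 7) = 7 (attained at k = 0)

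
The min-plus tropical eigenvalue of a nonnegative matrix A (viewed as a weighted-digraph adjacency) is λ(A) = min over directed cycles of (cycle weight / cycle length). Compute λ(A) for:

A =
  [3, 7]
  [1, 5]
λ(A) = 3

Enumerate directed cycles and compute their means (weight / length). Sample:
  cycle 0 → 0: weight = 3, length = 1, mean = 3/1 ≈ 3.000
  cycle 1 → 1: weight = 5, length = 1, mean = 5/1 ≈ 5.000
  cycle 0 → 1 → 0: weight = 8, length = 2, mean = 8/2 ≈ 4.000
  cycle 1 → 0 → 1: weight = 8, length = 2, mean = 8/2 ≈ 4.000
Minimum mean = 3.000, attained e.g. along the cycle 0 → 0 with weight 3 and length 1. So λ(A) = 3/1 = 3.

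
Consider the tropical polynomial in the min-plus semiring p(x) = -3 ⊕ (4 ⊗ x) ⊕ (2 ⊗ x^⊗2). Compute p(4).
p(4) = -3

A tropical monomial a ⊗ x^⊗i evaluates to a + i · x. Evaluating each term at x = 4:
  Term 0 contributes -3 + 0 · 4 = -3
  Term 1 contributes 4 + 1 · 4 = 8
  Term 2 contributes 2 + 2 · 4 = 10
p(4) = ⊕ of these = min[-3, 8, 10] = -3.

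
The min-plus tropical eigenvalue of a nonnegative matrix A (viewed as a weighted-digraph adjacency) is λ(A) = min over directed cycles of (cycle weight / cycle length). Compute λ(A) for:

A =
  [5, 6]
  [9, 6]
λ(A) = 5

Enumerate directed cycles and compute their means (weight / length). Sample:
  cycle 0 → 0: weight = 5, length = 1, mean = 5/1 ≈ 5.000
  cycle 1 → 1: weight = 6, length = 1, mean = 6/1 ≈ 6.000
  cycle 0 → 1 → 0: weight = 15, length = 2, mean = 15/2 ≈ 7.500
  cycle 1 → 0 → 1: weight = 15, length = 2, mean = 15/2 ≈ 7.500
Minimum mean = 5.000, attained e.g. along the cycle 0 → 0 with weight 5 and length 1. So λ(A) = 5/1 = 5.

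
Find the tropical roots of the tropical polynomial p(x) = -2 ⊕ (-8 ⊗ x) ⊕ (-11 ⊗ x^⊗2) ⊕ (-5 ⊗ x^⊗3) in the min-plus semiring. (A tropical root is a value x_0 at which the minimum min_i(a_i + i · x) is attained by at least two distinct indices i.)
Roots: {-6, 3, 6}

Each tropical root is a break point of the lower envelope of the lines y = a_i + i · x (there are 4 lines, with slopes 0, 1, ..., 3). Only the lines that attain the minimum somewhere contribute to roots; other lines are dominated. Here the surviving (envelope) indices are i = 3, i = 2, i = 1, i = 0.
Intersections between consecutive envelope lines give the roots: for adjacent envelope indices i < j the intersection is x = (a_i − a_j) / (j − i). Reading off the sorted break points: {-6, 3, 6}.
Verification: at each break x_0, at least two indices attain the minimum of min_i(a_i + i · x_0).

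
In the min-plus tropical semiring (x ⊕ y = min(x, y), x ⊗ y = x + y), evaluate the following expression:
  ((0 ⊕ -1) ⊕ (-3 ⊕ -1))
((0 ⊕ -1) ⊕ (-3 ⊕ -1)) = -3

Expand innermost to outermost. Recall ⊕ takes the minimum of its arguments and ⊗ takes their sum. Working out the expression ((0 ⊕ -1) ⊕ (-3 ⊕ -1)) gives -3.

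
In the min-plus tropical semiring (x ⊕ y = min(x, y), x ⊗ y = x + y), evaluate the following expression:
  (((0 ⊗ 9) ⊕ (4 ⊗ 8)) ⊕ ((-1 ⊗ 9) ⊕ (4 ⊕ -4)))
(((0 ⊗ 9) ⊕ (4 ⊗ 8)) ⊕ ((-1 ⊗ 9) ⊕ (4 ⊕ -4))) = -4

Expand innermost to outermost. Recall ⊕ takes the minimum of its arguments and ⊗ takes their sum. Working out the expression (((0 ⊗ 9) ⊕ (4 ⊗ 8)) ⊕ ((-1 ⊗ 9) ⊕ (4 ⊕ -4))) gives -4.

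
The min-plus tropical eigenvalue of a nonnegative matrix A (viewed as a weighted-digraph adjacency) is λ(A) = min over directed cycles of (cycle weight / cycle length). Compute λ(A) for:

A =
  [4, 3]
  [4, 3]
λ(A) = 3

Enumerate directed cycles and compute their means (weight / length). Sample:
  cycle 0 → 0: weight = 4, length = 1, mean = 4/1 ≈ 4.000
  cycle 1 → 1: weight = 3, length = 1, mean = 3/1 ≈ 3.000
  cycle 0 → 1 → 0: weight = 7, length = 2, mean = 7/2 ≈ 3.500
  cycle 1 → 0 → 1: weight = 7, length = 2, mean = 7/2 ≈ 3.500
Minimum mean = 3.000, attained e.g. along the cycle 1 → 1 with weight 3 and length 1. So λ(A) = 3/1 = 3.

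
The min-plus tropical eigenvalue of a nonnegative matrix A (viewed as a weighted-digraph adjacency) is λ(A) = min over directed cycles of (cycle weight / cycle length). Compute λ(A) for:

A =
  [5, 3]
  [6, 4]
λ(A) = 4

Enumerate directed cycles and compute their means (weight / length). Sample:
  cycle 0 → 0: weight = 5, length = 1, mean = 5/1 ≈ 5.000
  cycle 1 → 1: weight = 4, length = 1, mean = 4/1 ≈ 4.000
  cycle 0 → 1 → 0: weight = 9, length = 2, mean = 9/2 ≈ 4.500
  cycle 1 → 0 → 1: weight = 9, length = 2, mean = 9/2 ≈ 4.500
Minimum mean = 4.000, attained e.g. along the cycle 1 → 1 with weight 4 and length 1. So λ(A) = 4/1 = 4.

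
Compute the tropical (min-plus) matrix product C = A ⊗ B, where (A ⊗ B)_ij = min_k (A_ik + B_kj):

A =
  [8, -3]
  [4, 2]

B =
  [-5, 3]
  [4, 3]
A ⊗ B =
  [1, 0]
  [-1, 5]

Apply the min-plus product entry-by-entry:
  C[0][0] = min over k of (A[0][0] + B[0][0] = 8 + -5 = 3, A[0][1] + B[1][0] = -3 + 4 = 1) = 1 (attained at k = 1)
  C[0][1] = min over k of (A[0][0] + B[0][1] = 8 + 3 = 11, A[0][1] + B[1][1] = -3 + 3 = 0) = 0 (attained at k = 1)
  C[1][0] = min over k of (A[1][0] + B[0][0] = 4 + -5 = -1, A[1][1] + B[1][0] = 2 + 4 = 6) = -1 (attained at k = 0)
  C[1][1] = min over k of (A[1][0] + B[0][1] = 4 + 3 = 7, A[1][1] + B[1][1] = 2 + 3 = 5) = 5 (attained at k = 1)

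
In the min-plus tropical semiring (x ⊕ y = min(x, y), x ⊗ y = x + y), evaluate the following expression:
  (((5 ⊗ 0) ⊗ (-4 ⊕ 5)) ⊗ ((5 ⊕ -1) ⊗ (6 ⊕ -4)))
(((5 ⊗ 0) ⊗ (-4 ⊕ 5)) ⊗ ((5 ⊕ -1) ⊗ (6 ⊕ -4))) = -4

Expand innermost to outermost. Recall ⊕ takes the minimum of its arguments and ⊗ takes their sum. Working out the expression (((5 ⊗ 0) ⊗ (-4 ⊕ 5)) ⊗ ((5 ⊕ -1) ⊗ (6 ⊕ -4))) gives -4.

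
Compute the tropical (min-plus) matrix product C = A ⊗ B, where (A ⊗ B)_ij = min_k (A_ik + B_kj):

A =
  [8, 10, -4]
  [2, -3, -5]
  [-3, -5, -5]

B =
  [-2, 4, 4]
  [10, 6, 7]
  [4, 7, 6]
A ⊗ B =
  [0, 3, 2]
  [-1, 2, 1]
  [-5, 1, 1]

Apply the min-plus product entry-by-entry:
  C[0][0] = min over k of (A[0][0] + B[0][0] = 8 + -2 = 6, A[0][1] + B[1][0] = 10 + 10 = 20, A[0][2] + B[2][0] = -4 + 4 = 0) = 0 (attained at k = 2)
  C[0][1] = min over k of (A[0][0] + B[0][1] = 8 + 4 = 12, A[0][1] + B[1][1] = 10 + 6 = 16, A[0][2] + B[2][1] = -4 + 7 = 3) = 3 (attained at k = 2)
  C[0][2] = min over k of (A[0][0] + B[0][2] = 8 + 4 = 12, A[0][1] + B[1][2] = 10 + 7 = 17, A[0][2] + B[2][2] = -4 + 6 = 2) = 2 (attained at k = 2)
  C[1][0] = min over k of (A[1][0] + B[0][0] = 2 + -2 = 0, A[1][1] + B[1][0] = -3 + 10 = 7, A[1][2] + B[2][0] = -5 + 4 = -1) = -1 (attained at k = 2)
  C[1][1] = min over k of (A[1][0] + B[0][1] = 2 + 4 = 6, A[1][1] + B[1][1] = -3 + 6 = 3, A[1][2] + B[2][1] = -5 + 7 = 2) = 2 (attained at k = 2)
  C[1][2] = min over k of (A[1][0] + B[0][2] = 2 + 4 = 6, A[1][1] + B[1][2] = -3 + 7 = 4, A[1][2] + B[2][2] = -5 + 6 = 1) = 1 (attained at k = 2)
  C[2][0] = min over k of (A[2][0] + B[0][0] = -3 + -2 = -5, A[2][1] + B[1][0] = -5 + 10 = 5, A[2][2] + B[2][0] = -5 + 4 = -1) = -5 (attained at k = 0)
  C[2][1] = min over k of (A[2][0] + B[0][1] = -3 + 4 = 1, A[2][1] + B[1][1] = -5 + 6 = 1, A[2][2] + B[2][1] = -5 + 7 = 2) = 1 (attained at k = 0)
  C[2][2] = min over k of (A[2][0] + B[0][2] = -3 + 4 = 1, A[2][1] + B[1][2] = -5 + 7 = 2, A[2][2] + B[2][2] = -5 + 6 = 1) = 1 (attained at k = 0)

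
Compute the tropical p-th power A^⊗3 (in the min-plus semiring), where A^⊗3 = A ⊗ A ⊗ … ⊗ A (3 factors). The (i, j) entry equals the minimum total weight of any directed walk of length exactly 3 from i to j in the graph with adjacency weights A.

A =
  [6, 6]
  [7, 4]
A^⊗3 =
  [17, 14]
  [15, 12]

Each entry (A^⊗3)_ij equals the minimum over all length-3 walks i = v_0 → v_1 → … → v_3 = j of Σ_t A[v_t][v_{t+1}]. For example, for (i, j) = (0, 1) we minimise over 4 possible intermediate vertex sequences; the minimum is 14, attained along the walk 0 → 1 → 1 → 1.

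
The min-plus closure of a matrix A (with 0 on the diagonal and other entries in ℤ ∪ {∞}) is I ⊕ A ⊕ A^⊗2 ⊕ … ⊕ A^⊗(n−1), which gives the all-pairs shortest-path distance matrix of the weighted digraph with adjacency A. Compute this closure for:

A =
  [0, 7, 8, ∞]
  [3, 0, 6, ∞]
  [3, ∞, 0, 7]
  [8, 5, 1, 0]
Closure =
  [0, 7, 8, 15]
  [3, 0, 6, 13]
  [3, 10, 0, 7]
  [4, 5, 1, 0]

This is the Floyd-Warshall all-pairs shortest-path computation. For each intermediate vertex k = 0, 1, …, 3, update dist[i][j] ← min(dist[i][j], dist[i][k] + dist[k][j]). The final matrix gives, for each (i, j), the minimum total weight of any directed path from i to j (possibly empty when i = j).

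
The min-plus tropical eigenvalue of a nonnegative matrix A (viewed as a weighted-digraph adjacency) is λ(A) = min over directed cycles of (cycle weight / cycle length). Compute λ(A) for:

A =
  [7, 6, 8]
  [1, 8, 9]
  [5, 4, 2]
λ(A) = 2

Enumerate directed cycles and compute their means (weight / length). Sample:
  cycle 0 → 0: weight = 7, length = 1, mean = 7/1 ≈ 7.000
  cycle 1 → 1: weight = 8, length = 1, mean = 8/1 ≈ 8.000
  cycle 2 → 2: weight = 2, length = 1, mean = 2/1 ≈ 2.000
  cycle 0 → 1 → 0: weight = 7, length = 2, mean = 7/2 ≈ 3.500
  cycle 0 → 2 → 0: weight = 13, length = 2, mean = 13/2 ≈ 6.500
  cycle 1 → 0 → 1: weight = 7, length = 2, mean = 7/2 ≈ 3.500
Minimum mean = 2.000, attained e.g. along the cycle 2 → 2 with weight 2 and length 1. So λ(A) = 2/1 = 2.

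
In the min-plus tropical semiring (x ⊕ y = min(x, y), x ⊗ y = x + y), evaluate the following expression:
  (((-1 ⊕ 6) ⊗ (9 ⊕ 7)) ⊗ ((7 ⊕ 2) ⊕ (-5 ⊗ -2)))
(((-1 ⊕ 6) ⊗ (9 ⊕ 7)) ⊗ ((7 ⊕ 2) ⊕ (-5 ⊗ -2))) = -1

Expand innermost to outermost. Recall ⊕ takes the minimum of its arguments and ⊗ takes their sum. Working out the expression (((-1 ⊕ 6) ⊗ (9 ⊕ 7)) ⊗ ((7 ⊕ 2) ⊕ (-5 ⊗ -2))) gives -1.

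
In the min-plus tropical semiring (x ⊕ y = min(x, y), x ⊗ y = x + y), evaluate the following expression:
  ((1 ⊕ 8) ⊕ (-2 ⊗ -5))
((1 ⊕ 8) ⊕ (-2 ⊗ -5)) = -7

Expand innermost to outermost. Recall ⊕ takes the minimum of its arguments and ⊗ takes their sum. Working out the expression ((1 ⊕ 8) ⊕ (-2 ⊗ -5)) gives -7.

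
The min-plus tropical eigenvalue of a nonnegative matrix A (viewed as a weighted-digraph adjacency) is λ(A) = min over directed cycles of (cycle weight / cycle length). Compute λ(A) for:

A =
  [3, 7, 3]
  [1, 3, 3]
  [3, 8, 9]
λ(A) = 3

Enumerate directed cycles and compute their means (weight / length). Sample:
  cycle 0 → 0: weight = 3, length = 1, mean = 3/1 ≈ 3.000
  cycle 1 → 1: weight = 3, length = 1, mean = 3/1 ≈ 3.000
  cycle 2 → 2: weight = 9, length = 1, mean = 9/1 ≈ 9.000
  cycle 0 → 1 → 0: weight = 8, length = 2, mean = 8/2 ≈ 4.000
  cycle 0 → 2 → 0: weight = 6, length = 2, mean = 6/2 ≈ 3.000
  cycle 1 → 0 → 1: weight = 8, length = 2, mean = 8/2 ≈ 4.000
Minimum mean = 3.000, attained e.g. along the cycle 0 → 0 with weight 3 and length 1. So λ(A) = 3/1 = 3.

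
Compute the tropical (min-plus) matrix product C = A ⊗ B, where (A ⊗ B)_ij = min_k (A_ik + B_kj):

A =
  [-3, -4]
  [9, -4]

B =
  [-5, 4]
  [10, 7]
A ⊗ B =
  [-8, 1]
  [4, 3]

Apply the min-plus product entry-by-entry:
  C[0][0] = min over k of (A[0][0] + B[0][0] = -3 + -5 = -8, A[0][1] + B[1][0] = -4 + 10 = 6) = -8 (attained at k = 0)
  C[0][1] = min over k of (A[0][0] + B[0][1] = -3 + 4 = 1, A[0][1] + B[1][1] = -4 + 7 = 3) = 1 (attained at k = 0)
  C[1][0] = min over k of (A[1][0] + B[0][0] = 9 + -5 = 4, A[1][1] + B[1][0] = -4 + 10 = 6) = 4 (attained at k = 0)
  C[1][1] = min over k of (A[1][0] + B[0][1] = 9 + 4 = 13, A[1][1] + B[1][1] = -4 + 7 = 3) = 3 (attained at k = 1)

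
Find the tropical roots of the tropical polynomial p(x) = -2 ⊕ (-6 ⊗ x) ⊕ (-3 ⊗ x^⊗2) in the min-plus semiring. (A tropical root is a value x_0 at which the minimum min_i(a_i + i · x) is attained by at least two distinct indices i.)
Roots: {-3, 4}

Each tropical root is a break point of the lower envelope of the lines y = a_i + i · x (there are 3 lines, with slopes 0, 1, ..., 2). Only the lines that attain the minimum somewhere contribute to roots; other lines are dominated. Here the surviving (envelope) indices are i = 2, i = 1, i = 0.
Intersections between consecutive envelope lines give the roots: for adjacent envelope indices i < j the intersection is x = (a_i − a_j) / (j − i). Reading off the sorted break points: {-3, 4}.
Verification: at each break x_0, at least two indices attain the minimum of min_i(a_i + i · x_0).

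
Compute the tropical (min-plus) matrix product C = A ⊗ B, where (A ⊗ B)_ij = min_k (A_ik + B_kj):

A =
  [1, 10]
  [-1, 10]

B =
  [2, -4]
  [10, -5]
A ⊗ B =
  [3, -3]
  [1, -5]

Apply the min-plus product entry-by-entry:
  C[0][0] = min over k of (A[0][0] + B[0][0] = 1 + 2 = 3, A[0][1] + B[1][0] = 10 + 10 = 20) = 3 (attained at k = 0)
  C[0][1] = min over k of (A[0][0] + B[0][1] = 1 + -4 = -3, A[0][1] + B[1][1] = 10 + -5 = 5) = -3 (attained at k = 0)
  C[1][0] = min over k of (A[1][0] + B[0][0] = -1 + 2 = 1, A[1][1] + B[1][0] = 10 + 10 = 20) = 1 (attained at k = 0)
  C[1][1] = min over k of (A[1][0] + B[0][1] = -1 + -4 = -5, A[1][1] + B[1][1] = 10 + -5 = 5) = -5 (attained at k = 0)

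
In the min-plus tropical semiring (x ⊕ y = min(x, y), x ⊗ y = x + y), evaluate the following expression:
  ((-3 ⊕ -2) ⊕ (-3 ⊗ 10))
((-3 ⊕ -2) ⊕ (-3 ⊗ 10)) = -3

Expand innermost to outermost. Recall ⊕ takes the minimum of its arguments and ⊗ takes their sum. Working out the expression ((-3 ⊕ -2) ⊕ (-3 ⊗ 10)) gives -3.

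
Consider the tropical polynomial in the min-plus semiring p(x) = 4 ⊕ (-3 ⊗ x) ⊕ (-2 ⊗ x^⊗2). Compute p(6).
p(6) = 3

A tropical monomial a ⊗ x^⊗i evaluates to a + i · x. Evaluating each term at x = 6:
  Term 0 contributes 4 + 0 · 6 = 4
  Term 1 contributes -3 + 1 · 6 = 3
  Term 2 contributes -2 + 2 · 6 = 10
p(6) = ⊕ of these = min[4, 3, 10] = 3.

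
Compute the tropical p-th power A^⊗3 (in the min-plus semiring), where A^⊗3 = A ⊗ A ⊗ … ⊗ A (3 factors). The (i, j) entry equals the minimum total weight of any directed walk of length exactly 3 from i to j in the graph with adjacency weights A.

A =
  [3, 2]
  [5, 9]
A^⊗3 =
  [9, 8]
  [11, 10]

Each entry (A^⊗3)_ij equals the minimum over all length-3 walks i = v_0 → v_1 → … → v_3 = j of Σ_t A[v_t][v_{t+1}]. For example, for (i, j) = (0, 1) we minimise over 4 possible intermediate vertex sequences; the minimum is 8, attained along the walk 0 → 0 → 0 → 1.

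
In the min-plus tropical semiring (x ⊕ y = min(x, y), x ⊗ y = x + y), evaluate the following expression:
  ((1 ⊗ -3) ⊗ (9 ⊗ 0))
((1 ⊗ -3) ⊗ (9 ⊗ 0)) = 7

Expand innermost to outermost. Recall ⊕ takes the minimum of its arguments and ⊗ takes their sum. Working out the expression ((1 ⊗ -3) ⊗ (9 ⊗ 0)) gives 7.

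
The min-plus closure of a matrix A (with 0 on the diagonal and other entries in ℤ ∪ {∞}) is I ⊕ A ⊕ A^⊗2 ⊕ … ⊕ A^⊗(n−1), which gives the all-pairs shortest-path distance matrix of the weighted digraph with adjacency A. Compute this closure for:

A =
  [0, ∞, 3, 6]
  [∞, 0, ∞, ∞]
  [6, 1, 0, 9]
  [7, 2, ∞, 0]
Closure =
  [0, 4, 3, 6]
  [∞, 0, ∞, ∞]
  [6, 1, 0, 9]
  [7, 2, 10, 0]

This is the Floyd-Warshall all-pairs shortest-path computation. For each intermediate vertex k = 0, 1, …, 3, update dist[i][j] ← min(dist[i][j], dist[i][k] + dist[k][j]). The final matrix gives, for each (i, j), the minimum total weight of any directed path from i to j (possibly empty when i = j).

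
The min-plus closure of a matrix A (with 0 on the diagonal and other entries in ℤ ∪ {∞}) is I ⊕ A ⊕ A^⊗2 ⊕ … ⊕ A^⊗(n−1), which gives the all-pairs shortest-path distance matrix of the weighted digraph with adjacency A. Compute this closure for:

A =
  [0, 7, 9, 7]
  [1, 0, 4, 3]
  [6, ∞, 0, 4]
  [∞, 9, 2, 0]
Closure =
  [0, 7, 9, 7]
  [1, 0, 4, 3]
  [6, 13, 0, 4]
  [8, 9, 2, 0]

This is the Floyd-Warshall all-pairs shortest-path computation. For each intermediate vertex k = 0, 1, …, 3, update dist[i][j] ← min(dist[i][j], dist[i][k] + dist[k][j]). The final matrix gives, for each (i, j), the minimum total weight of any directed path from i to j (possibly empty when i = j).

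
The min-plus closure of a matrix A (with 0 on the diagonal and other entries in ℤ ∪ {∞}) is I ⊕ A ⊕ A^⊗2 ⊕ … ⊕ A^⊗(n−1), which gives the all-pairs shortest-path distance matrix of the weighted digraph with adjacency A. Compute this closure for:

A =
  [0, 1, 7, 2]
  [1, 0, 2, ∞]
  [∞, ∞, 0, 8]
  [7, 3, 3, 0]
Closure =
  [0, 1, 3, 2]
  [1, 0, 2, 3]
  [12, 11, 0, 8]
  [4, 3, 3, 0]

This is the Floyd-Warshall all-pairs shortest-path computation. For each intermediate vertex k = 0, 1, …, 3, update dist[i][j] ← min(dist[i][j], dist[i][k] + dist[k][j]). The final matrix gives, for each (i, j), the minimum total weight of any directed path from i to j (possibly empty when i = j).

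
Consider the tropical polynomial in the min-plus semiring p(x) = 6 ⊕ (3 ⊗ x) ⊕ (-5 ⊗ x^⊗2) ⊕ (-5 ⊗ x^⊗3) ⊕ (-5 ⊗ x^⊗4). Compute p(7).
p(7) = 6

A tropical monomial a ⊗ x^⊗i evaluates to a + i · x. Evaluating each term at x = 7:
  Term 0 contributes 6 + 0 · 7 = 6
  Term 1 contributes 3 + 1 · 7 = 10
  Term 2 contributes -5 + 2 · 7 = 9
  Term 3 contributes -5 + 3 · 7 = 16
  Term 4 contributes -5 + 4 · 7 = 23
p(7) = ⊕ of these = min[6, 10, 9, 16, 23] = 6.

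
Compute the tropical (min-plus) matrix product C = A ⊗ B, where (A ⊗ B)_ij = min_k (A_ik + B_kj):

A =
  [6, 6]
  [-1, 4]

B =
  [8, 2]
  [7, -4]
A ⊗ B =
  [13, 2]
  [7, 0]

Apply the min-plus product entry-by-entry:
  C[0][0] = min over k of (A[0][0] + B[0][0] = 6 + 8 = 14, A[0][1] + B[1][0] = 6 + 7 = 13) = 13 (attained at k = 1)
  C[0][1] = min over k of (A[0][0] + B[0][1] = 6 + 2 = 8, A[0][1] + B[1][1] = 6 + -4 = 2) = 2 (attained at k = 1)
  C[1][0] = min over k of (A[1][0] + B[0][0] = -1 + 8 = 7, A[1][1] + B[1][0] = 4 + 7 = 11) = 7 (attained at k = 0)
  C[1][1] = min over k of (A[1][0] + B[0][1] = -1 + 2 = 1, A[1][1] + B[1][1] = 4 + -4 = 0) = 0 (attained at k = 1)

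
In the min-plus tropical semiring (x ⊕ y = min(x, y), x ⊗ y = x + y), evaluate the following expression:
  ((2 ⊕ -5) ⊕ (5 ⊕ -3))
((2 ⊕ -5) ⊕ (5 ⊕ -3)) = -5

Expand innermost to outermost. Recall ⊕ takes the minimum of its arguments and ⊗ takes their sum. Working out the expression ((2 ⊕ -5) ⊕ (5 ⊕ -3)) gives -5.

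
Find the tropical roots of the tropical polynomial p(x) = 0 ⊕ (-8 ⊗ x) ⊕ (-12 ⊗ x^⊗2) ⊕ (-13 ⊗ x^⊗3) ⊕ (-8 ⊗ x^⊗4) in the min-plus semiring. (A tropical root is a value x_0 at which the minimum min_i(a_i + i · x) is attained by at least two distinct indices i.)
Roots: {-5, 1, 4, 8}

Each tropical root is a break point of the lower envelope of the lines y = a_i + i · x (there are 5 lines, with slopes 0, 1, ..., 4). Only the lines that attain the minimum somewhere contribute to roots; other lines are dominated. Here the surviving (envelope) indices are i = 4, i = 3, i = 2, i = 1, i = 0.
Intersections between consecutive envelope lines give the roots: for adjacent envelope indices i < j the intersection is x = (a_i − a_j) / (j − i). Reading off the sorted break points: {-5, 1, 4, 8}.
Verification: at each break x_0, at least two indices attain the minimum of min_i(a_i + i · x_0).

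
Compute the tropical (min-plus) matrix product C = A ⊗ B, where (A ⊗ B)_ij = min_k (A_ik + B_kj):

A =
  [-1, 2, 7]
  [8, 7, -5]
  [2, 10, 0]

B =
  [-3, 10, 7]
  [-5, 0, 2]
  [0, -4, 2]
A ⊗ B =
  [-4, 2, 4]
  [-5, -9, -3]
  [-1, -4, 2]

Apply the min-plus product entry-by-entry:
  C[0][0] = min over k of (A[0][0] + B[0][0] = -1 + -3 = -4, A[0][1] + B[1][0] = 2 + -5 = -3, A[0][2] + B[2][0] = 7 + 0 = 7) = -4 (attained at k = 0)
  C[0][1] = min over k of (A[0][0] + B[0][1] = -1 + 10 = 9, A[0][1] + B[1][1] = 2 + 0 = 2, A[0][2] + B[2][1] = 7 + -4 = 3) = 2 (attained at k = 1)
  C[0][2] = min over k of (A[0][0] + B[0][2] = -1 + 7 = 6, A[0][1] + B[1][2] = 2 + 2 = 4, A[0][2] + B[2][2] = 7 + 2 = 9) = 4 (attained at k = 1)
  C[1][0] = min over k of (A[1][0] + B[0][0] = 8 + -3 = 5, A[1][1] + B[1][0] = 7 + -5 = 2, A[1][2] + B[2][0] = -5 + 0 = -5) = -5 (attained at k = 2)
  C[1][1] = min over k of (A[1][0] + B[0][1] = 8 + 10 = 18, A[1][1] + B[1][1] = 7 + 0 = 7, A[1][2] + B[2][1] = -5 + -4 = -9) = -9 (attained at k = 2)
  C[1][2] = min over k of (A[1][0] + B[0][2] = 8 + 7 = 15, A[1][1] + B[1][2] = 7 + 2 = 9, A[1][2] + B[2][2] = -5 + 2 = -3) = -3 (attained at k = 2)
  C[2][0] = min over k of (A[2][0] + B[0][0] = 2 + -3 = -1, A[2][1] + B[1][0] = 10 + -5 = 5, A[2][2] + B[2][0] = 0 + 0 = 0) = -1 (attained at k = 0)
  C[2][1] = min over k of (A[2][0] + B[0][1] = 2 + 10 = 12, A[2][1] + B[1][1] = 10 + 0 = 10, A[2][2] + B[2][1] = 0 + -4 = -4) = -4 (attained at k = 2)
  C[2][2] = min over k of (A[2][0] + B[0][2] = 2 + 7 = 9, A[2][1] + B[1][2] = 10 + 2 = 12, A[2][2] + B[2][2] = 0 + 2 = 2) = 2 (attained at k = 2)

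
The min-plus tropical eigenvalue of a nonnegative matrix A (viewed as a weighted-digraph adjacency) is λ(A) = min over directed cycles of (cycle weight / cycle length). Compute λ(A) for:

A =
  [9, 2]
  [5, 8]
λ(A) = 7/2

Enumerate directed cycles and compute their means (weight / length). Sample:
  cycle 0 → 0: weight = 9, length = 1, mean = 9/1 ≈ 9.000
  cycle 1 → 1: weight = 8, length = 1, mean = 8/1 ≈ 8.000
  cycle 0 → 1 → 0: weight = 7, length = 2, mean = 7/2 ≈ 3.500
  cycle 1 → 0 → 1: weight = 7, length = 2, mean = 7/2 ≈ 3.500
Minimum mean = 3.500, attained e.g. along the cycle 0 → 1 → 0 with weight 7 and length 2. So λ(A) = 7/2 = 7/2.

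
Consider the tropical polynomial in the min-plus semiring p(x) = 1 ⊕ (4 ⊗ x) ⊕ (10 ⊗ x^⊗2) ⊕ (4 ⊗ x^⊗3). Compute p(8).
p(8) = 1

A tropical monomial a ⊗ x^⊗i evaluates to a + i · x. Evaluating each term at x = 8:
  Term 0 contributes 1 + 0 · 8 = 1
  Term 1 contributes 4 + 1 · 8 = 12
  Term 2 contributes 10 + 2 · 8 = 26
  Term 3 contributes 4 + 3 · 8 = 28
p(8) = ⊕ of these = min[1, 12, 26, 28] = 1.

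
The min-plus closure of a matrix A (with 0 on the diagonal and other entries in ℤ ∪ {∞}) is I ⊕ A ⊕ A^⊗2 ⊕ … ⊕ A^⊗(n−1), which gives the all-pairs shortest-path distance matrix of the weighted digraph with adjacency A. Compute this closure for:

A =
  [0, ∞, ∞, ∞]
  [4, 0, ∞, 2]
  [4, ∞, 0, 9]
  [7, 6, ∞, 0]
Closure =
  [0, ∞, ∞, ∞]
  [4, 0, ∞, 2]
  [4, 15, 0, 9]
  [7, 6, ∞, 0]

This is the Floyd-Warshall all-pairs shortest-path computation. For each intermediate vertex k = 0, 1, …, 3, update dist[i][j] ← min(dist[i][j], dist[i][k] + dist[k][j]). The final matrix gives, for each (i, j), the minimum total weight of any directed path from i to j (possibly empty when i = j).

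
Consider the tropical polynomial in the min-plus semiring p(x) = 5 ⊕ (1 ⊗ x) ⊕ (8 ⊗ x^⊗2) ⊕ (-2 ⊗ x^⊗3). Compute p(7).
p(7) = 5

A tropical monomial a ⊗ x^⊗i evaluates to a + i · x. Evaluating each term at x = 7:
  Term 0 contributes 5 + 0 · 7 = 5
  Term 1 contributes 1 + 1 · 7 = 8
  Term 2 contributes 8 + 2 · 7 = 22
  Term 3 contributes -2 + 3 · 7 = 19
p(7) = ⊕ of these = min[5, 8, 22, 19] = 5.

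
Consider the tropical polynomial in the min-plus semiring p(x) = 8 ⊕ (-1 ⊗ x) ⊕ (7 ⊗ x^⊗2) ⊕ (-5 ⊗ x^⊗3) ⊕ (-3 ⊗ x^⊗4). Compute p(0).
p(0) = -5

A tropical monomial a ⊗ x^⊗i evaluates to a + i · x. Evaluating each term at x = 0:
  Term 0 contributes 8 + 0 · 0 = 8
  Term 1 contributes -1 + 1 · 0 = -1
  Term 2 contributes 7 + 2 · 0 = 7
  Term 3 contributes -5 + 3 · 0 = -5
  Term 4 contributes -3 + 4 · 0 = -3
p(0) = ⊕ of these = min[8, -1, 7, -5, -3] = -5.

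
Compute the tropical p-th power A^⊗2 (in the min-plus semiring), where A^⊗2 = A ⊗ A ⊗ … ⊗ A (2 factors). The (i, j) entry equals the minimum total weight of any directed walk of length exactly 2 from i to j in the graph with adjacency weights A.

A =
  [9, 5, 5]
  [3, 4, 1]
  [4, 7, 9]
A^⊗2 =
  [8, 9, 6]
  [5, 8, 5]
  [10, 9, 8]

Each entry (A^⊗2)_ij equals the minimum over all length-2 walks i = v_0 → v_1 → … → v_2 = j of Σ_t A[v_t][v_{t+1}]. For example, for (i, j) = (0, 2) we minimise over 3 possible intermediate vertex sequences; the minimum is 6, attained along the walk 0 → 1 → 2.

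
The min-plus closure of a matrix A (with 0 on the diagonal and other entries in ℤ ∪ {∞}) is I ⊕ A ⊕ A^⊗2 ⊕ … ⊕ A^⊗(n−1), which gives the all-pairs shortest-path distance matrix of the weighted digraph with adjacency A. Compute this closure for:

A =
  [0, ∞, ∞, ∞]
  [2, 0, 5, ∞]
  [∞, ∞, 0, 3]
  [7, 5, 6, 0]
Closure =
  [0, ∞, ∞, ∞]
  [2, 0, 5, 8]
  [10, 8, 0, 3]
  [7, 5, 6, 0]

This is the Floyd-Warshall all-pairs shortest-path computation. For each intermediate vertex k = 0, 1, …, 3, update dist[i][j] ← min(dist[i][j], dist[i][k] + dist[k][j]). The final matrix gives, for each (i, j), the minimum total weight of any directed path from i to j (possibly empty when i = j).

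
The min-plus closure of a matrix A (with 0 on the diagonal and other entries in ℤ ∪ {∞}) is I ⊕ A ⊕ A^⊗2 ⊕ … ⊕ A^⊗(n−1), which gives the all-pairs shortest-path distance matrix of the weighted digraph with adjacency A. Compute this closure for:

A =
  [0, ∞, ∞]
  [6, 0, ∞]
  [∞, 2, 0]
Closure =
  [0, ∞, ∞]
  [6, 0, ∞]
  [8, 2, 0]

This is the Floyd-Warshall all-pairs shortest-path computation. For each intermediate vertex k = 0, 1, …, 2, update dist[i][j] ← min(dist[i][j], dist[i][k] + dist[k][j]). The final matrix gives, for each (i, j), the minimum total weight of any directed path from i to j (possibly empty when i = j).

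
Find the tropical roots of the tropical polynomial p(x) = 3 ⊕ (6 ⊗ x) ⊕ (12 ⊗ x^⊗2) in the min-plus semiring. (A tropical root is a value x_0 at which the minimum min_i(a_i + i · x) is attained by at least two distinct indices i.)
Roots: {-6, -3}

Each tropical root is a break point of the lower envelope of the lines y = a_i + i · x (there are 3 lines, with slopes 0, 1, ..., 2). Only the lines that attain the minimum somewhere contribute to roots; other lines are dominated. Here the surviving (envelope) indices are i = 2, i = 1, i = 0.
Intersections between consecutive envelope lines give the roots: for adjacent envelope indices i < j the intersection is x = (a_i − a_j) / (j − i). Reading off the sorted break points: {-6, -3}.
Verification: at each break x_0, at least two indices attain the minimum of min_i(a_i + i · x_0).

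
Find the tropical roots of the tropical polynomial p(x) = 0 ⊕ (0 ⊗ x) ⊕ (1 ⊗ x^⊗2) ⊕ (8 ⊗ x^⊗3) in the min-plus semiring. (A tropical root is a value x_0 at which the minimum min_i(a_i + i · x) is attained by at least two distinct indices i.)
Roots: {-7, -1, 0}

Each tropical root is a break point of the lower envelope of the lines y = a_i + i · x (there are 4 lines, with slopes 0, 1, ..., 3). Only the lines that attain the minimum somewhere contribute to roots; other lines are dominated. Here the surviving (envelope) indices are i = 3, i = 2, i = 1, i = 0.
Intersections between consecutive envelope lines give the roots: for adjacent envelope indices i < j the intersection is x = (a_i − a_j) / (j − i). Reading off the sorted break points: {-7, -1, 0}.
Verification: at each break x_0, at least two indices attain the minimum of min_i(a_i + i · x_0).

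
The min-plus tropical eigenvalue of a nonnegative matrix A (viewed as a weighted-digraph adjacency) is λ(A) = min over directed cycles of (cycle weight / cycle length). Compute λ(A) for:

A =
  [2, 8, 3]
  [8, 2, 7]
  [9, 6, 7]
λ(A) = 2

Enumerate directed cycles and compute their means (weight / length). Sample:
  cycle 0 → 0: weight = 2, length = 1, mean = 2/1 ≈ 2.000
  cycle 1 → 1: weight = 2, length = 1, mean = 2/1 ≈ 2.000
  cycle 2 → 2: weight = 7, length = 1, mean = 7/1 ≈ 7.000
  cycle 0 → 1 → 0: weight = 16, length = 2, mean = 16/2 ≈ 8.000
  cycle 0 → 2 → 0: weight = 12, length = 2, mean = 12/2 ≈ 6.000
  cycle 1 → 0 → 1: weight = 16, length = 2, mean = 16/2 ≈ 8.000
Minimum mean = 2.000, attained e.g. along the cycle 0 → 0 with weight 2 and length 1. So λ(A) = 2/1 = 2.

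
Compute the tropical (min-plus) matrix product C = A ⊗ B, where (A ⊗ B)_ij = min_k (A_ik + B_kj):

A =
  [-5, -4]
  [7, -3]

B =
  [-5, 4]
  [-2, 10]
A ⊗ B =
  [-10, -1]
  [-5, 7]

Apply the min-plus product entry-by-entry:
  C[0][0] = min over k of (A[0][0] + B[0][0] = -5 + -5 = -10, A[0][1] + B[1][0] = -4 + -2 = -6) = -10 (attained at k = 0)
  C[0][1] = min over k of (A[0][0] + B[0][1] = -5 + 4 = -1, A[0][1] + B[1][1] = -4 + 10 = 6) = -1 (attained at k = 0)
  C[1][0] = min over k of (A[1][0] + B[0][0] = 7 + -5 = 2, A[1][1] + B[1][0] = -3 + -2 = -5) = -5 (attained at k = 1)
  C[1][1] = min over k of (A[1][0] + B[0][1] = 7 + 4 = 11, A[1][1] + B[1][1] = -3 + 10 = 7) = 7 (attained at k = 1)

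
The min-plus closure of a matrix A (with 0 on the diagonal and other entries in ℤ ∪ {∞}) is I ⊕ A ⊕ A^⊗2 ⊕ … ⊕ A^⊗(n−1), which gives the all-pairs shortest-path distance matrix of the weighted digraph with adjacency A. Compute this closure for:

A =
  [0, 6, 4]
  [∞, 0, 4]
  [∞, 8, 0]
Closure =
  [0, 6, 4]
  [∞, 0, 4]
  [∞, 8, 0]

This is the Floyd-Warshall all-pairs shortest-path computation. For each intermediate vertex k = 0, 1, …, 2, update dist[i][j] ← min(dist[i][j], dist[i][k] + dist[k][j]). The final matrix gives, for each (i, j), the minimum total weight of any directed path from i to j (possibly empty when i = j).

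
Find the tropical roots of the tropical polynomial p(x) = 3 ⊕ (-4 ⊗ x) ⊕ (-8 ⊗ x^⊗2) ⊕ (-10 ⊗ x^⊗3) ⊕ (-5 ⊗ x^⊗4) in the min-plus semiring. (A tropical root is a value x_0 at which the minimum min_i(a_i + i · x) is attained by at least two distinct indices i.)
Roots: {-5, 2, 4, 7}

Each tropical root is a break point of the lower envelope of the lines y = a_i + i · x (there are 5 lines, with slopes 0, 1, ..., 4). Only the lines that attain the minimum somewhere contribute to roots; other lines are dominated. Here the surviving (envelope) indices are i = 4, i = 3, i = 2, i = 1, i = 0.
Intersections between consecutive envelope lines give the roots: for adjacent envelope indices i < j the intersection is x = (a_i − a_j) / (j − i). Reading off the sorted break points: {-5, 2, 4, 7}.
Verification: at each break x_0, at least two indices attain the minimum of min_i(a_i + i · x_0).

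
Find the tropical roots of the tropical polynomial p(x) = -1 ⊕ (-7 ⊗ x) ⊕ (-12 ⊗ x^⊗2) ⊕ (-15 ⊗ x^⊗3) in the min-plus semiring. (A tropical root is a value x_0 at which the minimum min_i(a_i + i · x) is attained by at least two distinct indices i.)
Roots: {3, 5, 6}

Each tropical root is a break point of the lower envelope of the lines y = a_i + i · x (there are 4 lines, with slopes 0, 1, ..., 3). Only the lines that attain the minimum somewhere contribute to roots; other lines are dominated. Here the surviving (envelope) indices are i = 3, i = 2, i = 1, i = 0.
Intersections between consecutive envelope lines give the roots: for adjacent envelope indices i < j the intersection is x = (a_i − a_j) / (j − i). Reading off the sorted break points: {3, 5, 6}.
Verification: at each break x_0, at least two indices attain the minimum of min_i(a_i + i · x_0).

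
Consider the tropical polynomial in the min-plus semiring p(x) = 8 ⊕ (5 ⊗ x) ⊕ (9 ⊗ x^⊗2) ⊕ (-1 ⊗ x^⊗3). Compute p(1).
p(1) = 2

A tropical monomial a ⊗ x^⊗i evaluates to a + i · x. Evaluating each term at x = 1:
  Term 0 contributes 8 + 0 · 1 = 8
  Term 1 contributes 5 + 1 · 1 = 6
  Term 2 contributes 9 + 2 · 1 = 11
  Term 3 contributes -1 + 3 · 1 = 2
p(1) = ⊕ of these = min[8, 6, 11, 2] = 2.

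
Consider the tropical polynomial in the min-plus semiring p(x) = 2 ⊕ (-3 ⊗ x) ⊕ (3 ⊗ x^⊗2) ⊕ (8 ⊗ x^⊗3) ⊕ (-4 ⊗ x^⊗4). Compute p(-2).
p(-2) = -12

A tropical monomial a ⊗ x^⊗i evaluates to a + i · x. Evaluating each term at x = -2:
  Term 0 contributes 2 + 0 · -2 = 2
  Term 1 contributes -3 + 1 · -2 = -5
  Term 2 contributes 3 + 2 · -2 = -1
  Term 3 contributes 8 + 3 · -2 = 2
  Term 4 contributes -4 + 4 · -2 = -12
p(-2) = ⊕ of these = min[2, -5, -1, 2, -12] = -12.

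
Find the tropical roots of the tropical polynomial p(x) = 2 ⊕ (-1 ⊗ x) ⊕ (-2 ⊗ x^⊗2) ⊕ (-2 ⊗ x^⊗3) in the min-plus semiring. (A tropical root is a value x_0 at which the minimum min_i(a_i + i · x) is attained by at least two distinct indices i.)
Roots: {0, 1, 3}

Each tropical root is a break point of the lower envelope of the lines y = a_i + i · x (there are 4 lines, with slopes 0, 1, ..., 3). Only the lines that attain the minimum somewhere contribute to roots; other lines are dominated. Here the surviving (envelope) indices are i = 3, i = 2, i = 1, i = 0.
Intersections between consecutive envelope lines give the roots: for adjacent envelope indices i < j the intersection is x = (a_i − a_j) / (j − i). Reading off the sorted break points: {0, 1, 3}.
Verification: at each break x_0, at least two indices attain the minimum of min_i(a_i + i · x_0).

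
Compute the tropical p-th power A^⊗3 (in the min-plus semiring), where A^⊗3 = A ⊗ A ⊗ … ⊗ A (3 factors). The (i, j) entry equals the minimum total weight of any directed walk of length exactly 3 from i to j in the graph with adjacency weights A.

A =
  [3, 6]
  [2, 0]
A^⊗3 =
  [8, 6]
  [2, 0]

Each entry (A^⊗3)_ij equals the minimum over all length-3 walks i = v_0 → v_1 → … → v_3 = j of Σ_t A[v_t][v_{t+1}]. For example, for (i, j) = (0, 1) we minimise over 4 possible intermediate vertex sequences; the minimum is 6, attained along the walk 0 → 1 → 1 → 1.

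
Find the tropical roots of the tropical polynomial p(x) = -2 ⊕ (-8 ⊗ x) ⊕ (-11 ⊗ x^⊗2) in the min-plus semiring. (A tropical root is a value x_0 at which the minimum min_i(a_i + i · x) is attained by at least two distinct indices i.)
Roots: {3, 6}

Each tropical root is a break point of the lower envelope of the lines y = a_i + i · x (there are 3 lines, with slopes 0, 1, ..., 2). Only the lines that attain the minimum somewhere contribute to roots; other lines are dominated. Here the surviving (envelope) indices are i = 2, i = 1, i = 0.
Intersections between consecutive envelope lines give the roots: for adjacent envelope indices i < j the intersection is x = (a_i − a_j) / (j − i). Reading off the sorted break points: {3, 6}.
Verification: at each break x_0, at least two indices attain the minimum of min_i(a_i + i · x_0).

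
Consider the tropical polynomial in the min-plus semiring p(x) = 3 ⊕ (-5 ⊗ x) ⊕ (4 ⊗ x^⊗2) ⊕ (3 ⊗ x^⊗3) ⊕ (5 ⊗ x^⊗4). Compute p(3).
p(3) = -2

A tropical monomial a ⊗ x^⊗i evaluates to a + i · x. Evaluating each term at x = 3:
  Term 0 contributes 3 + 0 · 3 = 3
  Term 1 contributes -5 + 1 · 3 = -2
  Term 2 contributes 4 + 2 · 3 = 10
  Term 3 contributes 3 + 3 · 3 = 12
  Term 4 contributes 5 + 4 · 3 = 17
p(3) = ⊕ of these = min[3, -2, 10, 12, 17] = -2.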